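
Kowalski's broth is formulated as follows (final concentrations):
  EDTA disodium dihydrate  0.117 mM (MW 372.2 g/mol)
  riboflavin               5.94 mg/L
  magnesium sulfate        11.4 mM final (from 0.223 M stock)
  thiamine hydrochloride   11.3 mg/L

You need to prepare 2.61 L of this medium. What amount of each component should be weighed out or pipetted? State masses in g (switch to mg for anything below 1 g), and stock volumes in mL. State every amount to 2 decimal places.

EDTA disodium dihydrate 113.66 mg; riboflavin 15.50 mg; magnesium sulfate 133.43 mL; thiamine hydrochloride 29.49 mg

Scale factor relative to 1 L: 2.61.
EDTA disodium dihydrate: 0.117 mmol/L × 372.2 mg/mmol × 2.61 L = 113.66 mg
riboflavin: 5.94 mg/L × 2.61 L = 15.50 mg
magnesium sulfate: dilute stock: 11.4 mM × 2610 mL ÷ 223 mM = 133.43 mL
thiamine hydrochloride: 11.3 mg/L × 2.61 L = 29.49 mg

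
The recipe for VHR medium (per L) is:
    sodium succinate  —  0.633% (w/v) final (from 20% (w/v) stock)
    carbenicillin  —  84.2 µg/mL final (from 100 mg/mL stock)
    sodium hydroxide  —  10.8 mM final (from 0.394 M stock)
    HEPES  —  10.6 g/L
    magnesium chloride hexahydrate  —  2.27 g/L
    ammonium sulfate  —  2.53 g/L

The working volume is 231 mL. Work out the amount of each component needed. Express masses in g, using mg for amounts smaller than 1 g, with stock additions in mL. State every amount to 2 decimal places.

sodium succinate 7.31 mL; carbenicillin 0.19 mL; sodium hydroxide 6.33 mL; HEPES 2.45 g; magnesium chloride hexahydrate 524.37 mg; ammonium sulfate 584.43 mg

Target volume = 231 mL = 0.231 L.
sodium succinate: dilute stock: 0.633% ÷ 20% × 231 mL = 7.31 mL
carbenicillin: C1V1 = C2V2 → 84.2 µg/mL × 231 mL ÷ 100000 µg/mL = 0.19 mL
sodium hydroxide: dilute stock: 10.8 mM × 231 mL ÷ 394 mM = 6.33 mL
HEPES: 10.6 g/L × 0.231 L = 2.45 g
magnesium chloride hexahydrate: 2.27 g/L × 0.231 L = 0.52437 g = 524.37 mg
ammonium sulfate: 2.53 g/L × 0.231 L = 0.58443 g = 584.43 mg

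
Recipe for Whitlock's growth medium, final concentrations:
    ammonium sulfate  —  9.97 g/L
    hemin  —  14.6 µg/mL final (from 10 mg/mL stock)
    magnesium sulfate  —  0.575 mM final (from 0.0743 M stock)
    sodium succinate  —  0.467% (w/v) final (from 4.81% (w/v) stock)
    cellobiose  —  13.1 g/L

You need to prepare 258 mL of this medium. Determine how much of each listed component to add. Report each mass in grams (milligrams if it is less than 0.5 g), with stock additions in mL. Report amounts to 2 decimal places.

ammonium sulfate 2.57 g; hemin 0.38 mL; magnesium sulfate 2.00 mL; sodium succinate 25.05 mL; cellobiose 3.38 g

Target volume = 258 mL = 0.258 L.
ammonium sulfate: 9.97 g/L × 0.258 L = 2.57 g
hemin: V = C2·V2/C1 = 14.6 µg/mL × 258 mL ÷ 10000 µg/mL = 0.38 mL
magnesium sulfate: V = C2·V2/C1 = 0.575 mM × 258 mL ÷ 74.3 mM = 2.00 mL
sodium succinate: dilute stock: 0.467% ÷ 4.81% × 258 mL = 25.05 mL
cellobiose: 13.1 g/L × 0.258 L = 3.38 g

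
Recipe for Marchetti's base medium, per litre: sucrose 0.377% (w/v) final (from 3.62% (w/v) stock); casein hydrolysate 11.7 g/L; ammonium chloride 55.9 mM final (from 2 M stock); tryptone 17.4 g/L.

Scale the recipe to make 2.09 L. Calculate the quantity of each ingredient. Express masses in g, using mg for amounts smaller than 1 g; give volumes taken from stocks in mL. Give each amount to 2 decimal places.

sucrose 217.66 mL; casein hydrolysate 24.45 g; ammonium chloride 58.42 mL; tryptone 36.37 g

Working volume: 2.09 L.
sucrose: C1V1 = C2V2 → 0.377% ÷ 3.62% × 2090 mL = 217.66 mL
casein hydrolysate: 11.7 g/L × 2.09 L = 24.45 g
ammonium chloride: C1V1 = C2V2 → 55.9 mM × 2090 mL ÷ 2000 mM = 58.42 mL
tryptone: 17.4 g/L × 2.09 L = 36.37 g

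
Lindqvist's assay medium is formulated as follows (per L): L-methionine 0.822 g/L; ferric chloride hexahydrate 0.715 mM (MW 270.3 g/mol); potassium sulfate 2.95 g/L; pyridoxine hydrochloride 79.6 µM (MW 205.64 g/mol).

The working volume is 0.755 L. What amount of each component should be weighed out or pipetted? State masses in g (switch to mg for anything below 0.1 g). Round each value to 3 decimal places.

Scale factor relative to 1 L: 0.755.
L-methionine: 0.822 g/L × 0.755 L = 0.621 g
ferric chloride hexahydrate: 0.715 mmol/L × 270.3 g/mol × 0.755 L ÷ 1000 = 0.146 g
potassium sulfate: 2.95 g/L × 0.755 L = 2.227 g
pyridoxine hydrochloride: 79.6 µmol/L × 205.64 g/mol × 0.755 L ÷ 1000 = 12.359 mg

L-methionine 0.621 g; ferric chloride hexahydrate 0.146 g; potassium sulfate 2.227 g; pyridoxine hydrochloride 12.359 mg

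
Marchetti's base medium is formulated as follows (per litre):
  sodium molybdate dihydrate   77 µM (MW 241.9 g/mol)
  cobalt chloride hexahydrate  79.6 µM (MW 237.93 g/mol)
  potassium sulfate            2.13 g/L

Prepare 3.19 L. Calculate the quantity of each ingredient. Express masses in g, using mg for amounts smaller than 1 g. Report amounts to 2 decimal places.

Scale factor relative to 1 L: 3.19.
sodium molybdate dihydrate: 77 µmol/L × 241.9 g/mol × 3.19 L ÷ 1000 = 59.42 mg
cobalt chloride hexahydrate: 79.6 µmol/L × 237.93 g/mol × 3.19 L ÷ 1000 = 60.42 mg
potassium sulfate: 2.13 g/L × 3.19 L = 6.79 g

sodium molybdate dihydrate 59.42 mg; cobalt chloride hexahydrate 60.42 mg; potassium sulfate 6.79 g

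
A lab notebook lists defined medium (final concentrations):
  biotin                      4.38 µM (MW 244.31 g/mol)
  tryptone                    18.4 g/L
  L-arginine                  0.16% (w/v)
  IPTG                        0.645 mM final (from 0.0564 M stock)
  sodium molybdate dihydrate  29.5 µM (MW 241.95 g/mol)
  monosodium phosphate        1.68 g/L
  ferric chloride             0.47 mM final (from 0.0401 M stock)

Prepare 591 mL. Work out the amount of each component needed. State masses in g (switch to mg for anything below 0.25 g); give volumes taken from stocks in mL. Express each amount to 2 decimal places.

biotin 0.63 mg; tryptone 10.87 g; L-arginine 0.95 g; IPTG 6.76 mL; sodium molybdate dihydrate 4.22 mg; monosodium phosphate 0.99 g; ferric chloride 6.93 mL

Working volume: 591 mL = 0.591 L.
biotin: 4.38 µmol/L × 244.31 g/mol × 0.591 L ÷ 1000 = 0.63 mg
tryptone: 18.4 g/L × 0.591 L = 10.87 g
L-arginine: 0.16% w/v = 1.6 g/L → 1.6 × 0.591 L = 0.95 g
IPTG: V = C2·V2/C1 = 0.645 mM × 591 mL ÷ 56.4 mM = 6.76 mL
sodium molybdate dihydrate: 29.5 µmol/L × 241.95 g/mol × 0.591 L ÷ 1000 = 4.22 mg
monosodium phosphate: 1.68 g/L × 0.591 L = 0.99 g
ferric chloride: C1V1 = C2V2 → 0.47 mM × 591 mL ÷ 40.1 mM = 6.93 mL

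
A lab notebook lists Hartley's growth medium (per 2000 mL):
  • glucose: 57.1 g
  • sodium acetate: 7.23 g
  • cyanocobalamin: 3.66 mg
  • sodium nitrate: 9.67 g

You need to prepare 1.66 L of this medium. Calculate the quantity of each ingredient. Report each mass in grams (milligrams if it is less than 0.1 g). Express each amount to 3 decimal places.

glucose 47.393 g; sodium acetate 6.001 g; cyanocobalamin 3.038 mg; sodium nitrate 8.026 g

Ratio of target to recipe volume: 1660 / 2000 = 0.83.
glucose: 57.1 g × (1660 mL / 2000 mL) = 47.393 g
sodium acetate: 7.23 g × (1660 mL / 2000 mL) = 6.001 g
cyanocobalamin: 3.66 mg × (1660 mL / 2000 mL) = 3.038 mg
sodium nitrate: 9.67 g × (1660 mL / 2000 mL) = 8.026 g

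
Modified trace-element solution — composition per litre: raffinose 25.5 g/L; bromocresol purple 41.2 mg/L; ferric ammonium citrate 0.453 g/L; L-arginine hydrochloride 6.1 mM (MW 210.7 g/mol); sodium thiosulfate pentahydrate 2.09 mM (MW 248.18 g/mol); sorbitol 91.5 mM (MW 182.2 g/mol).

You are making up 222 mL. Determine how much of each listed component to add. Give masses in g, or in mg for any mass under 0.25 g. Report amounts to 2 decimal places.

Target volume = 222 mL = 0.222 L.
raffinose: 25.5 g/L × 0.222 L = 5.66 g
bromocresol purple: 41.2 mg/L × 0.222 L = 9.15 mg
ferric ammonium citrate: 0.453 g/L × 0.222 L = 0.100566 g = 100.57 mg
L-arginine hydrochloride: 6.1 mmol/L × 210.7 g/mol × 0.222 L ÷ 1000 = 0.29 g
sodium thiosulfate pentahydrate: 2.09 mmol/L × 248.18 mg/mmol × 0.222 L = 115.15 mg
sorbitol: 91.5 mmol/L × 182.2 g/mol × 0.222 L ÷ 1000 = 3.70 g

raffinose 5.66 g; bromocresol purple 9.15 mg; ferric ammonium citrate 100.57 mg; L-arginine hydrochloride 0.29 g; sodium thiosulfate pentahydrate 115.15 mg; sorbitol 3.70 g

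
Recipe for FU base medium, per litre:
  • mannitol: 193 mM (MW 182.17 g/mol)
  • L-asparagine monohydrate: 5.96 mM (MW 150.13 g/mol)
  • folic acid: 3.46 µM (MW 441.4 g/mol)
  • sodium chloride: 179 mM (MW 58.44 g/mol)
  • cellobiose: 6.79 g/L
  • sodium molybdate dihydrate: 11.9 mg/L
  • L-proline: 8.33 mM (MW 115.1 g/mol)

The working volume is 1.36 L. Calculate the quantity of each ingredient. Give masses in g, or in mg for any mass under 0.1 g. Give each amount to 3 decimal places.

Scale factor relative to 1 L: 1.36.
mannitol: 193 mmol/L × 182.17 g/mol × 1.36 L ÷ 1000 = 47.816 g
L-asparagine monohydrate: 5.96 mmol/L × 150.13 g/mol × 1.36 L ÷ 1000 = 1.217 g
folic acid: 3.46 µmol/L × 441.4 g/mol × 1.36 L ÷ 1000 = 2.077 mg
sodium chloride: 179 mmol/L × 58.44 g/mol × 1.36 L ÷ 1000 = 14.227 g
cellobiose: 6.79 g/L × 1.36 L = 9.234 g
sodium molybdate dihydrate: 11.9 mg/L × 1.36 L = 16.184 mg
L-proline: 8.33 mmol/L × 115.1 g/mol × 1.36 L ÷ 1000 = 1.304 g

mannitol 47.816 g; L-asparagine monohydrate 1.217 g; folic acid 2.077 mg; sodium chloride 14.227 g; cellobiose 9.234 g; sodium molybdate dihydrate 16.184 mg; L-proline 1.304 g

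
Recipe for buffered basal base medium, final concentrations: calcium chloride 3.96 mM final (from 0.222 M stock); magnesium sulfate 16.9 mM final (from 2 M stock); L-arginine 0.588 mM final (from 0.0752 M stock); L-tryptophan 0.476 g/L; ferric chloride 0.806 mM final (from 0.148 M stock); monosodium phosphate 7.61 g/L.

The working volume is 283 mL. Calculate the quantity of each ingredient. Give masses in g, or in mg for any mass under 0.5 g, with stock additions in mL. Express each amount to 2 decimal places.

Target volume = 283 mL = 0.283 L.
calcium chloride: V = C2·V2/C1 = 3.96 mM × 283 mL ÷ 222 mM = 5.05 mL
magnesium sulfate: C1V1 = C2V2 → 16.9 mM × 283 mL ÷ 2000 mM = 2.39 mL
L-arginine: V = C2·V2/C1 = 0.588 mM × 283 mL ÷ 75.2 mM = 2.21 mL
L-tryptophan: 0.476 g/L × 0.283 L = 0.134708 g = 134.71 mg
ferric chloride: C1V1 = C2V2 → 0.806 mM × 283 mL ÷ 148 mM = 1.54 mL
monosodium phosphate: 7.61 g/L × 0.283 L = 2.15 g

calcium chloride 5.05 mL; magnesium sulfate 2.39 mL; L-arginine 2.21 mL; L-tryptophan 134.71 mg; ferric chloride 1.54 mL; monosodium phosphate 2.15 g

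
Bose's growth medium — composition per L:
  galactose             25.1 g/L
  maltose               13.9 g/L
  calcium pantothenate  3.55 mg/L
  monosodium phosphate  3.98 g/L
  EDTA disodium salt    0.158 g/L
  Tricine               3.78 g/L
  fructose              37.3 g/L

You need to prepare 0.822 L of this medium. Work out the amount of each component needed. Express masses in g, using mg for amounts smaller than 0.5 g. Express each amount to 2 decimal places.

Scale factor relative to 1 L: 0.822.
galactose: 25.1 g/L × 0.822 L = 20.63 g
maltose: 13.9 g/L × 0.822 L = 11.43 g
calcium pantothenate: 3.55 mg/L × 0.822 L = 2.92 mg
monosodium phosphate: 3.98 g/L × 0.822 L = 3.27 g
EDTA disodium salt: 0.158 g/L × 0.822 L = 0.129876 g = 129.88 mg
Tricine: 3.78 g/L × 0.822 L = 3.11 g
fructose: 37.3 g/L × 0.822 L = 30.66 g

galactose 20.63 g; maltose 11.43 g; calcium pantothenate 2.92 mg; monosodium phosphate 3.27 g; EDTA disodium salt 129.88 mg; Tricine 3.11 g; fructose 30.66 g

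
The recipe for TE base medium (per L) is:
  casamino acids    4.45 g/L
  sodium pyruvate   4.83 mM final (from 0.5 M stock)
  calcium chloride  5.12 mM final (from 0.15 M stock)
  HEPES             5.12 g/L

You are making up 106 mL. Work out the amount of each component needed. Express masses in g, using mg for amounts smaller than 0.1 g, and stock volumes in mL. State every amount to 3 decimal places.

Working volume: 106 mL = 0.106 L.
casamino acids: 4.45 g/L × 0.106 L = 0.472 g
sodium pyruvate: V = C2·V2/C1 = 4.83 mM × 106 mL ÷ 500 mM = 1.024 mL
calcium chloride: dilute stock: 5.12 mM × 106 mL ÷ 150 mM = 3.618 mL
HEPES: 5.12 g/L × 0.106 L = 0.543 g

casamino acids 0.472 g; sodium pyruvate 1.024 mL; calcium chloride 3.618 mL; HEPES 0.543 g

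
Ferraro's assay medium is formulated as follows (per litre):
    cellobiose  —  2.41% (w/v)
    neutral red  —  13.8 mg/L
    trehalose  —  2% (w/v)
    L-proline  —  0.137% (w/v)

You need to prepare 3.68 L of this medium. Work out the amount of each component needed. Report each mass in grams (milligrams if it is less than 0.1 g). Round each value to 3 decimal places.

Working volume: 3.68 L.
cellobiose: 2.41 g per 100 mL × 3680 mL ÷ 100 = 88.688 g
neutral red: 13.8 mg/L × 3.68 L = 50.784 mg
trehalose: 2% w/v = 20 g/L → 20 × 3.68 L = 73.600 g
L-proline: 0.137% w/v = 1.37 g/L → 1.37 × 3.68 L = 5.042 g

cellobiose 88.688 g; neutral red 50.784 mg; trehalose 73.600 g; L-proline 5.042 g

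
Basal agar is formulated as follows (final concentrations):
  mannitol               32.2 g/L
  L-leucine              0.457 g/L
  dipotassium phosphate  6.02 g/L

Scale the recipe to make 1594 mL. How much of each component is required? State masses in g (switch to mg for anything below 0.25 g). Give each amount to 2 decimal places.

mannitol 51.33 g; L-leucine 0.73 g; dipotassium phosphate 9.60 g

Target volume = 1594 mL = 1.594 L.
mannitol: 32.2 g/L × 1.594 L = 51.33 g
L-leucine: 0.457 g/L × 1.594 L = 0.73 g
dipotassium phosphate: 6.02 g/L × 1.594 L = 9.60 g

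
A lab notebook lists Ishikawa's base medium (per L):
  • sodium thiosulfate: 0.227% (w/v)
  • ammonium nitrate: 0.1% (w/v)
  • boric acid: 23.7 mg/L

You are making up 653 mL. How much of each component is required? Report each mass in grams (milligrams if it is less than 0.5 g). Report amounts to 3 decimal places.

sodium thiosulfate 1.482 g; ammonium nitrate 0.653 g; boric acid 15.476 mg

Scale factor relative to 1 L: 0.653.
sodium thiosulfate: 0.227 g per 100 mL × 653 mL ÷ 100 = 1.482 g
ammonium nitrate: 0.1 g per 100 mL × 653 mL ÷ 100 = 0.653 g
boric acid: 23.7 mg/L × 0.653 L = 15.476 mg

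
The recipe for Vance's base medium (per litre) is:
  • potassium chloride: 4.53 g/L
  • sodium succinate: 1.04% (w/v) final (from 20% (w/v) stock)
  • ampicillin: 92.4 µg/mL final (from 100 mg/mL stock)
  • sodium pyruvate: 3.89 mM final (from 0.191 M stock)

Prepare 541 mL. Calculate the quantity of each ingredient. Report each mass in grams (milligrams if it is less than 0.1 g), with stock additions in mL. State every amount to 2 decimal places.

Working volume: 541 mL = 0.541 L.
potassium chloride: 4.53 g/L × 0.541 L = 2.45 g
sodium succinate: C1V1 = C2V2 → 1.04% ÷ 20% × 541 mL = 28.13 mL
ampicillin: C1V1 = C2V2 → 92.4 µg/mL × 541 mL ÷ 100000 µg/mL = 0.50 mL
sodium pyruvate: dilute stock: 3.89 mM × 541 mL ÷ 191 mM = 11.02 mL

potassium chloride 2.45 g; sodium succinate 28.13 mL; ampicillin 0.50 mL; sodium pyruvate 11.02 mL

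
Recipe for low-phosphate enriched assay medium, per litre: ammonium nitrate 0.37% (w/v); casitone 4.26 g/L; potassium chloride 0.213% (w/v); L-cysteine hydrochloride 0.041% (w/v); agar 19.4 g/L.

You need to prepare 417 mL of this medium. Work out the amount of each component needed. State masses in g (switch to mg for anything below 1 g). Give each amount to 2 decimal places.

Working volume: 417 mL = 0.417 L.
ammonium nitrate: 0.37 g per 100 mL × 417 mL ÷ 100 = 1.54 g
casitone: 4.26 g/L × 0.417 L = 1.78 g
potassium chloride: 0.213 g per 100 mL × 417 mL ÷ 100 = 0.88821 g = 888.21 mg
L-cysteine hydrochloride: 0.041% w/v = 0.41 g/L → 0.41 × 0.417 L = 0.17097 g = 170.97 mg
agar: 19.4 g/L × 0.417 L = 8.09 g

ammonium nitrate 1.54 g; casitone 1.78 g; potassium chloride 888.21 mg; L-cysteine hydrochloride 170.97 mg; agar 8.09 g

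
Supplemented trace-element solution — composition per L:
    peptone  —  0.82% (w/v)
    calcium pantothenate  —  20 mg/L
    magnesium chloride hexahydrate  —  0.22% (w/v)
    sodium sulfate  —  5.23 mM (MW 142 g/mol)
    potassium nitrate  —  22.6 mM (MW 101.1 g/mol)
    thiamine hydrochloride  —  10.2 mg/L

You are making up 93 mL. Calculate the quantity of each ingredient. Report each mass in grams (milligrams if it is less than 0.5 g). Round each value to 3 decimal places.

Target volume = 93 mL = 0.093 L.
peptone: 0.82 g per 100 mL × 93 mL ÷ 100 = 0.763 g
calcium pantothenate: 20 mg/L × 0.093 L = 1.860 mg
magnesium chloride hexahydrate: 0.22 g per 100 mL × 93 mL ÷ 100 = 0.2046 g = 204.600 mg
sodium sulfate: 5.23 mmol/L × 142 mg/mmol × 0.093 L = 69.067 mg
potassium nitrate: 22.6 mmol/L × 101.1 mg/mmol × 0.093 L = 212.492 mg
thiamine hydrochloride: 10.2 mg/L × 0.093 L = 0.949 mg

peptone 0.763 g; calcium pantothenate 1.860 mg; magnesium chloride hexahydrate 204.600 mg; sodium sulfate 69.067 mg; potassium nitrate 212.492 mg; thiamine hydrochloride 0.949 mg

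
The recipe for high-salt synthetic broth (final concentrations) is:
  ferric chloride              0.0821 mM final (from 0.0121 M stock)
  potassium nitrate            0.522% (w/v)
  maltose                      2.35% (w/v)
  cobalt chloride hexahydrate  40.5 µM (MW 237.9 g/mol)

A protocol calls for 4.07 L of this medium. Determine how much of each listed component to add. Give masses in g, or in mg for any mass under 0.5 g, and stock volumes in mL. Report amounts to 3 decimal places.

ferric chloride 27.615 mL; potassium nitrate 21.245 g; maltose 95.645 g; cobalt chloride hexahydrate 39.214 mg

Working volume: 4.07 L.
ferric chloride: dilute stock: 0.0821 mM × 4070 mL ÷ 12.1 mM = 27.615 mL
potassium nitrate: 0.522 g per 100 mL × 4070 mL ÷ 100 = 21.245 g
maltose: 2.35 g per 100 mL × 4070 mL ÷ 100 = 95.645 g
cobalt chloride hexahydrate: 40.5 µmol/L × 237.9 g/mol × 4.07 L ÷ 1000 = 39.214 mg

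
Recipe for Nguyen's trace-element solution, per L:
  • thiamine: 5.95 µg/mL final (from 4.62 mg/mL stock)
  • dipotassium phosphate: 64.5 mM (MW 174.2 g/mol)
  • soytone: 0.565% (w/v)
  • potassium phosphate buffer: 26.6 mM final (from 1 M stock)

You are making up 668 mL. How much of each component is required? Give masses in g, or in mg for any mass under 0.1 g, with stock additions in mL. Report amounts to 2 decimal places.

thiamine 0.86 mL; dipotassium phosphate 7.51 g; soytone 3.77 g; potassium phosphate buffer 17.77 mL

Scale factor relative to 1 L: 0.668.
thiamine: C1V1 = C2V2 → 5.95 µg/mL × 668 mL ÷ 4620 µg/mL = 0.86 mL
dipotassium phosphate: 64.5 mmol/L × 174.2 g/mol × 0.668 L ÷ 1000 = 7.51 g
soytone: 0.565 g per 100 mL × 668 mL ÷ 100 = 3.77 g
potassium phosphate buffer: C1V1 = C2V2 → 26.6 mM × 668 mL ÷ 1000 mM = 17.77 mL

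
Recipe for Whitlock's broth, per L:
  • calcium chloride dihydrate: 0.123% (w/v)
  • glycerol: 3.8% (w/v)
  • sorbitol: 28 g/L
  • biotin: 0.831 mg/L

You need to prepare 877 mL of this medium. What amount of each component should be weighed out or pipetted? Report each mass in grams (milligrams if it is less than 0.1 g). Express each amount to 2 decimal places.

Target volume = 877 mL = 0.877 L.
calcium chloride dihydrate: 0.123 g per 100 mL × 877 mL ÷ 100 = 1.08 g
glycerol: 3.8% w/v = 38 g/L → 38 × 0.877 L = 33.33 g
sorbitol: 28 g/L × 0.877 L = 24.56 g
biotin: 0.831 mg/L × 0.877 L = 0.73 mg

calcium chloride dihydrate 1.08 g; glycerol 33.33 g; sorbitol 24.56 g; biotin 0.73 mg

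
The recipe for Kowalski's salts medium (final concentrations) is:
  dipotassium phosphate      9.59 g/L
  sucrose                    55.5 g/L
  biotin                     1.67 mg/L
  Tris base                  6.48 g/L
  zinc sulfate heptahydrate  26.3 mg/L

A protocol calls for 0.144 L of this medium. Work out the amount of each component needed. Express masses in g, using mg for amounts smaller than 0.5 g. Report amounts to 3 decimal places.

dipotassium phosphate 1.381 g; sucrose 7.992 g; biotin 0.240 mg; Tris base 0.933 g; zinc sulfate heptahydrate 3.787 mg

Working volume: 0.144 L.
dipotassium phosphate: 9.59 g/L × 0.144 L = 1.381 g
sucrose: 55.5 g/L × 0.144 L = 7.992 g
biotin: 1.67 mg/L × 0.144 L = 0.240 mg
Tris base: 6.48 g/L × 0.144 L = 0.933 g
zinc sulfate heptahydrate: 26.3 mg/L × 0.144 L = 3.787 mg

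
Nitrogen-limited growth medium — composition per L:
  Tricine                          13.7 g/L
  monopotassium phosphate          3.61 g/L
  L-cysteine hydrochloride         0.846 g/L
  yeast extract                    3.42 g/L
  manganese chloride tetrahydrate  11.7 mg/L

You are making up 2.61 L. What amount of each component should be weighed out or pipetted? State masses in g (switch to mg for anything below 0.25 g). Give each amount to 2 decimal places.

Working volume: 2.61 L.
Tricine: 13.7 g/L × 2.61 L = 35.76 g
monopotassium phosphate: 3.61 g/L × 2.61 L = 9.42 g
L-cysteine hydrochloride: 0.846 g/L × 2.61 L = 2.21 g
yeast extract: 3.42 g/L × 2.61 L = 8.93 g
manganese chloride tetrahydrate: 11.7 mg/L × 2.61 L = 30.54 mg

Tricine 35.76 g; monopotassium phosphate 9.42 g; L-cysteine hydrochloride 2.21 g; yeast extract 8.93 g; manganese chloride tetrahydrate 30.54 mg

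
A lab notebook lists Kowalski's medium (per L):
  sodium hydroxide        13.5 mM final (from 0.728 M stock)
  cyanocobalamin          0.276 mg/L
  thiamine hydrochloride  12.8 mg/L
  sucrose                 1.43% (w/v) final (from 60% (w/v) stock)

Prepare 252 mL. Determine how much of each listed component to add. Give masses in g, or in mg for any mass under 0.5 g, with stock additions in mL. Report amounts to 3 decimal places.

Scale factor relative to 1 L: 0.252.
sodium hydroxide: V = C2·V2/C1 = 13.5 mM × 252 mL ÷ 728 mM = 4.673 mL
cyanocobalamin: 0.276 mg/L × 0.252 L = 0.070 mg
thiamine hydrochloride: 12.8 mg/L × 0.252 L = 3.226 mg
sucrose: V = C2·V2/C1 = 1.43% ÷ 60% × 252 mL = 6.006 mL

sodium hydroxide 4.673 mL; cyanocobalamin 0.070 mg; thiamine hydrochloride 3.226 mg; sucrose 6.006 mL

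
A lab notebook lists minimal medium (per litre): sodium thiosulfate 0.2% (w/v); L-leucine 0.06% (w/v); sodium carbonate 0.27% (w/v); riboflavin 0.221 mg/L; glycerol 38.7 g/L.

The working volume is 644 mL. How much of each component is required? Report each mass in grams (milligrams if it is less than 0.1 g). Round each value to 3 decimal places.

Working volume: 644 mL = 0.644 L.
sodium thiosulfate: 0.2 g per 100 mL × 644 mL ÷ 100 = 1.288 g
L-leucine: 0.06% w/v = 0.6 g/L → 0.6 × 0.644 L = 0.386 g
sodium carbonate: 0.27 g per 100 mL × 644 mL ÷ 100 = 1.739 g
riboflavin: 0.221 mg/L × 0.644 L = 0.142 mg
glycerol: 38.7 g/L × 0.644 L = 24.923 g

sodium thiosulfate 1.288 g; L-leucine 0.386 g; sodium carbonate 1.739 g; riboflavin 0.142 mg; glycerol 24.923 g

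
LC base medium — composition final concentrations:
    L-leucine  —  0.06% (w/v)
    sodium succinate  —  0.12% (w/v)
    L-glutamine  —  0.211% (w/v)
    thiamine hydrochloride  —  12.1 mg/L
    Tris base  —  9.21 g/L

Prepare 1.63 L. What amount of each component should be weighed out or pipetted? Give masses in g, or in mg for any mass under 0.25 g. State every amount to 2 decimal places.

Scale factor relative to 1 L: 1.63.
L-leucine: 0.06% w/v = 0.6 g/L → 0.6 × 1.63 L = 0.98 g
sodium succinate: 0.12% w/v = 1.2 g/L → 1.2 × 1.63 L = 1.96 g
L-glutamine: 0.211 g per 100 mL × 1630 mL ÷ 100 = 3.44 g
thiamine hydrochloride: 12.1 mg/L × 1.63 L = 19.72 mg
Tris base: 9.21 g/L × 1.63 L = 15.01 g

L-leucine 0.98 g; sodium succinate 1.96 g; L-glutamine 3.44 g; thiamine hydrochloride 19.72 mg; Tris base 15.01 g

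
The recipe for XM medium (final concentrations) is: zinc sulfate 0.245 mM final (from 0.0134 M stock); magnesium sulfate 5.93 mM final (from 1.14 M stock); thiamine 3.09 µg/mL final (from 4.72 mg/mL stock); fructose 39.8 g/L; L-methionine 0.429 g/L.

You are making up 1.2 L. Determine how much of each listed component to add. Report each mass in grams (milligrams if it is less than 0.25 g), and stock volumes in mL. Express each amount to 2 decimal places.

Working volume: 1.2 L.
zinc sulfate: V = C2·V2/C1 = 0.245 mM × 1200 mL ÷ 13.4 mM = 21.94 mL
magnesium sulfate: V = C2·V2/C1 = 5.93 mM × 1200 mL ÷ 1140 mM = 6.24 mL
thiamine: C1V1 = C2V2 → 3.09 µg/mL × 1200 mL ÷ 4720 µg/mL = 0.79 mL
fructose: 39.8 g/L × 1.2 L = 47.76 g
L-methionine: 0.429 g/L × 1.2 L = 0.51 g

zinc sulfate 21.94 mL; magnesium sulfate 6.24 mL; thiamine 0.79 mL; fructose 47.76 g; L-methionine 0.51 g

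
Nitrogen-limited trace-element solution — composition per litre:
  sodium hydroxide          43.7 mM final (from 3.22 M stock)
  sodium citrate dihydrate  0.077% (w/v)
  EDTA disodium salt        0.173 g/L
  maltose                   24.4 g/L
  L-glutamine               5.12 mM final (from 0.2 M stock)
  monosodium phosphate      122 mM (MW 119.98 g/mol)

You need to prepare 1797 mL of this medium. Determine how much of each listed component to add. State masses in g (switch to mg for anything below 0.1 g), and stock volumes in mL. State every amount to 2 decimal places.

sodium hydroxide 24.39 mL; sodium citrate dihydrate 1.38 g; EDTA disodium salt 0.31 g; maltose 43.85 g; L-glutamine 46.00 mL; monosodium phosphate 26.30 g

Scale factor relative to 1 L: 1.797.
sodium hydroxide: dilute stock: 43.7 mM × 1797 mL ÷ 3220 mM = 24.39 mL
sodium citrate dihydrate: 0.077% w/v = 0.77 g/L → 0.77 × 1.797 L = 1.38 g
EDTA disodium salt: 0.173 g/L × 1.797 L = 0.31 g
maltose: 24.4 g/L × 1.797 L = 43.85 g
L-glutamine: dilute stock: 5.12 mM × 1797 mL ÷ 200 mM = 46.00 mL
monosodium phosphate: 122 mmol/L × 119.98 g/mol × 1.797 L ÷ 1000 = 26.30 g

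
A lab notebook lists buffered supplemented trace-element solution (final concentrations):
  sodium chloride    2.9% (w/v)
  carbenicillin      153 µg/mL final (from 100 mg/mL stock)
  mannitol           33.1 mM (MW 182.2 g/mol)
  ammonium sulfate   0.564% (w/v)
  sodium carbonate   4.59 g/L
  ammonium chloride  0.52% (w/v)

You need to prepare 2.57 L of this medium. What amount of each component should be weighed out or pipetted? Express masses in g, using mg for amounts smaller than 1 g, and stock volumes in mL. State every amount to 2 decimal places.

Scale factor relative to 1 L: 2.57.
sodium chloride: 2.9 g per 100 mL × 2570 mL ÷ 100 = 74.53 g
carbenicillin: V = C2·V2/C1 = 153 µg/mL × 2570 mL ÷ 100000 µg/mL = 3.93 mL
mannitol: 33.1 mmol/L × 182.2 g/mol × 2.57 L ÷ 1000 = 15.50 g
ammonium sulfate: 0.564% w/v = 5.64 g/L → 5.64 × 2.57 L = 14.49 g
sodium carbonate: 4.59 g/L × 2.57 L = 11.80 g
ammonium chloride: 0.52% w/v = 5.2 g/L → 5.2 × 2.57 L = 13.36 g

sodium chloride 74.53 g; carbenicillin 3.93 mL; mannitol 15.50 g; ammonium sulfate 14.49 g; sodium carbonate 11.80 g; ammonium chloride 13.36 g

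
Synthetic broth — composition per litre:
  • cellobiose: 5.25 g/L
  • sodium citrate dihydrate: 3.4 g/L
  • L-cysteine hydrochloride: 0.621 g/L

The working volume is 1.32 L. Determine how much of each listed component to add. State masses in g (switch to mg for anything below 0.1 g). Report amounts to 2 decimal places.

Working volume: 1.32 L.
cellobiose: 5.25 g/L × 1.32 L = 6.93 g
sodium citrate dihydrate: 3.4 g/L × 1.32 L = 4.49 g
L-cysteine hydrochloride: 0.621 g/L × 1.32 L = 0.82 g

cellobiose 6.93 g; sodium citrate dihydrate 4.49 g; L-cysteine hydrochloride 0.82 g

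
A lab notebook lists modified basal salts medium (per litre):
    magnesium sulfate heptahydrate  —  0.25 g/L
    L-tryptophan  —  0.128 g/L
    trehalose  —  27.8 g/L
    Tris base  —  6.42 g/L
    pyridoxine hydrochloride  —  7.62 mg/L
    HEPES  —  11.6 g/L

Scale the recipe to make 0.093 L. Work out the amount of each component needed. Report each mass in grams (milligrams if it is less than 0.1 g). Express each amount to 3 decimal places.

Working volume: 0.093 L.
magnesium sulfate heptahydrate: 0.25 g/L × 0.093 L = 0.02325 g = 23.250 mg
L-tryptophan: 0.128 g/L × 0.093 L = 0.011904 g = 11.904 mg
trehalose: 27.8 g/L × 0.093 L = 2.585 g
Tris base: 6.42 g/L × 0.093 L = 0.597 g
pyridoxine hydrochloride: 7.62 mg/L × 0.093 L = 0.709 mg
HEPES: 11.6 g/L × 0.093 L = 1.079 g

magnesium sulfate heptahydrate 23.250 mg; L-tryptophan 11.904 mg; trehalose 2.585 g; Tris base 0.597 g; pyridoxine hydrochloride 0.709 mg; HEPES 1.079 g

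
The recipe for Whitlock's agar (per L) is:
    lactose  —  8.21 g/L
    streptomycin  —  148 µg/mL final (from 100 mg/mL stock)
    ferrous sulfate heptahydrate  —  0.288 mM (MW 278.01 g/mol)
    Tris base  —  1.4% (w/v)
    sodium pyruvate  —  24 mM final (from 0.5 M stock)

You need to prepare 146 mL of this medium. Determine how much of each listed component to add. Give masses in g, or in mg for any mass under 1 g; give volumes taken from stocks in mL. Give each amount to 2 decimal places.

Target volume = 146 mL = 0.146 L.
lactose: 8.21 g/L × 0.146 L = 1.20 g
streptomycin: V = C2·V2/C1 = 148 µg/mL × 146 mL ÷ 100000 µg/mL = 0.22 mL
ferrous sulfate heptahydrate: 0.288 mmol/L × 278.01 mg/mmol × 0.146 L = 11.69 mg
Tris base: 1.4% w/v = 14 g/L → 14 × 0.146 L = 2.04 g
sodium pyruvate: dilute stock: 24 mM × 146 mL ÷ 500 mM = 7.01 mL

lactose 1.20 g; streptomycin 0.22 mL; ferrous sulfate heptahydrate 11.69 mg; Tris base 2.04 g; sodium pyruvate 7.01 mL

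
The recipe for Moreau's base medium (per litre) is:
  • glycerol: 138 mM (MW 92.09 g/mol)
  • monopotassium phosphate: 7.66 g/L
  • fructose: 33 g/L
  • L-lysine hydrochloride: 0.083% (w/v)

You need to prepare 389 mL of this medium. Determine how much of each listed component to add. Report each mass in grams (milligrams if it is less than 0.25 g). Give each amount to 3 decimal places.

glycerol 4.944 g; monopotassium phosphate 2.980 g; fructose 12.837 g; L-lysine hydrochloride 0.323 g

Working volume: 389 mL = 0.389 L.
glycerol: 138 mmol/L × 92.09 g/mol × 0.389 L ÷ 1000 = 4.944 g
monopotassium phosphate: 7.66 g/L × 0.389 L = 2.980 g
fructose: 33 g/L × 0.389 L = 12.837 g
L-lysine hydrochloride: 0.083 g per 100 mL × 389 mL ÷ 100 = 0.323 g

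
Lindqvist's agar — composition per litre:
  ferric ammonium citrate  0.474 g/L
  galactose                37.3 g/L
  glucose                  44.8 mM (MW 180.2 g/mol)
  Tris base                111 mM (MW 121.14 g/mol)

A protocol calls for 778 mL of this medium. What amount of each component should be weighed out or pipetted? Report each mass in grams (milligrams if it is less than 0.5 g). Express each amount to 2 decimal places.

Scale factor relative to 1 L: 0.778.
ferric ammonium citrate: 0.474 g/L × 0.778 L = 0.368772 g = 368.77 mg
galactose: 37.3 g/L × 0.778 L = 29.02 g
glucose: 44.8 mmol/L × 180.2 g/mol × 0.778 L ÷ 1000 = 6.28 g
Tris base: 111 mmol/L × 121.14 g/mol × 0.778 L ÷ 1000 = 10.46 g

ferric ammonium citrate 368.77 mg; galactose 29.02 g; glucose 6.28 g; Tris base 10.46 g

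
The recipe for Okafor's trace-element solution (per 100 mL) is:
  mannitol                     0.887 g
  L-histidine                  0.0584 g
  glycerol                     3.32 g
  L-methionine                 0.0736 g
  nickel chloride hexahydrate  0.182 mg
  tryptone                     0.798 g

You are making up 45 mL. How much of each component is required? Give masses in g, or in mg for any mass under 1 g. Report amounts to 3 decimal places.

mannitol 399.150 mg; L-histidine 26.280 mg; glycerol 1.494 g; L-methionine 33.120 mg; nickel chloride hexahydrate 0.082 mg; tryptone 359.100 mg

Scale factor = 45 mL / 100 mL = 0.45.
mannitol: 0.887 g × (45 mL / 100 mL) = 0.39915 g = 399.150 mg
L-histidine: 0.0584 g × (45 mL / 100 mL) = 0.02628 g = 26.280 mg
glycerol: 3.32 g × (45 mL / 100 mL) = 1.494 g
L-methionine: 0.0736 g × (45 mL / 100 mL) = 0.03312 g = 33.120 mg
nickel chloride hexahydrate: 0.182 mg × (45 mL / 100 mL) = 0.082 mg
tryptone: 0.798 g × (45 mL / 100 mL) = 0.3591 g = 359.100 mg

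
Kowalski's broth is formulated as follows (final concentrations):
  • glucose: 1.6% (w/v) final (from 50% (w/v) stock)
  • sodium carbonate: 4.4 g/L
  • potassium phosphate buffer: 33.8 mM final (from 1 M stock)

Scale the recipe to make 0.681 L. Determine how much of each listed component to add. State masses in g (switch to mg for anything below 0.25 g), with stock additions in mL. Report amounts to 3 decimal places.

Scale factor relative to 1 L: 0.681.
glucose: dilute stock: 1.6% ÷ 50% × 681 mL = 21.792 mL
sodium carbonate: 4.4 g/L × 0.681 L = 2.996 g
potassium phosphate buffer: dilute stock: 33.8 mM × 681 mL ÷ 1000 mM = 23.018 mL

glucose 21.792 mL; sodium carbonate 2.996 g; potassium phosphate buffer 23.018 mL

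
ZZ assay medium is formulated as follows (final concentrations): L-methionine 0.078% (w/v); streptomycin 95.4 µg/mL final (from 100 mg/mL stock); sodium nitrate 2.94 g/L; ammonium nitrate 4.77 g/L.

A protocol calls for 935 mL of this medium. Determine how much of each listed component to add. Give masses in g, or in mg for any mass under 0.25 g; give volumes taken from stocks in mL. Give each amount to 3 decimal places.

L-methionine 0.729 g; streptomycin 0.892 mL; sodium nitrate 2.749 g; ammonium nitrate 4.460 g

Scale factor relative to 1 L: 0.935.
L-methionine: 0.078 g per 100 mL × 935 mL ÷ 100 = 0.729 g
streptomycin: C1V1 = C2V2 → 95.4 µg/mL × 935 mL ÷ 100000 µg/mL = 0.892 mL
sodium nitrate: 2.94 g/L × 0.935 L = 2.749 g
ammonium nitrate: 4.77 g/L × 0.935 L = 4.460 g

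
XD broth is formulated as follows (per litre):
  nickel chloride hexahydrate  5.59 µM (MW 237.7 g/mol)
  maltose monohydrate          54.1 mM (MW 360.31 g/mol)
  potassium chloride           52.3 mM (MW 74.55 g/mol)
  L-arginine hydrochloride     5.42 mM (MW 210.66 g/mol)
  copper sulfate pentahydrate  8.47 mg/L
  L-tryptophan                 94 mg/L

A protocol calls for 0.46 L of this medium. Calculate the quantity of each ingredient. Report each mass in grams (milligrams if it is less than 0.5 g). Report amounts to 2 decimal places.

nickel chloride hexahydrate 0.61 mg; maltose monohydrate 8.97 g; potassium chloride 1.79 g; L-arginine hydrochloride 0.53 g; copper sulfate pentahydrate 3.90 mg; L-tryptophan 43.24 mg

Scale factor relative to 1 L: 0.46.
nickel chloride hexahydrate: 5.59 µmol/L × 237.7 g/mol × 0.46 L ÷ 1000 = 0.61 mg
maltose monohydrate: 54.1 mmol/L × 360.31 g/mol × 0.46 L ÷ 1000 = 8.97 g
potassium chloride: 52.3 mmol/L × 74.55 g/mol × 0.46 L ÷ 1000 = 1.79 g
L-arginine hydrochloride: 5.42 mmol/L × 210.66 g/mol × 0.46 L ÷ 1000 = 0.53 g
copper sulfate pentahydrate: 8.47 mg/L × 0.46 L = 3.90 mg
L-tryptophan: 94 mg/L × 0.46 L = 43.24 mg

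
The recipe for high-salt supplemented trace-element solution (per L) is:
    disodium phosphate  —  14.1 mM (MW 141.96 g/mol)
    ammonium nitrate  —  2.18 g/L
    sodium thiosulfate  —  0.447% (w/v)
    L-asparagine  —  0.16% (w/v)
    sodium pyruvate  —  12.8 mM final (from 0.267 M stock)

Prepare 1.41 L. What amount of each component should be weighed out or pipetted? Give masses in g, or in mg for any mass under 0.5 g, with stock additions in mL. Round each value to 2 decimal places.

disodium phosphate 2.82 g; ammonium nitrate 3.07 g; sodium thiosulfate 6.30 g; L-asparagine 2.26 g; sodium pyruvate 67.60 mL

Scale factor relative to 1 L: 1.41.
disodium phosphate: 14.1 mmol/L × 141.96 g/mol × 1.41 L ÷ 1000 = 2.82 g
ammonium nitrate: 2.18 g/L × 1.41 L = 3.07 g
sodium thiosulfate: 0.447 g per 100 mL × 1410 mL ÷ 100 = 6.30 g
L-asparagine: 0.16% w/v = 1.6 g/L → 1.6 × 1.41 L = 2.26 g
sodium pyruvate: dilute stock: 12.8 mM × 1410 mL ÷ 267 mM = 67.60 mL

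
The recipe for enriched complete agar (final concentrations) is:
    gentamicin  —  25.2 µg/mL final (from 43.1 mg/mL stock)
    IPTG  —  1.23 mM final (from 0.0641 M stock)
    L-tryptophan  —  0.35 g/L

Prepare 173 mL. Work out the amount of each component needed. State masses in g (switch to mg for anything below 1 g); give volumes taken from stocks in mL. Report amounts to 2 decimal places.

gentamicin 0.10 mL; IPTG 3.32 mL; L-tryptophan 60.55 mg

Scale factor relative to 1 L: 0.173.
gentamicin: dilute stock: 25.2 µg/mL × 173 mL ÷ 43100 µg/mL = 0.10 mL
IPTG: dilute stock: 1.23 mM × 173 mL ÷ 64.1 mM = 3.32 mL
L-tryptophan: 0.35 g/L × 0.173 L = 0.06055 g = 60.55 mg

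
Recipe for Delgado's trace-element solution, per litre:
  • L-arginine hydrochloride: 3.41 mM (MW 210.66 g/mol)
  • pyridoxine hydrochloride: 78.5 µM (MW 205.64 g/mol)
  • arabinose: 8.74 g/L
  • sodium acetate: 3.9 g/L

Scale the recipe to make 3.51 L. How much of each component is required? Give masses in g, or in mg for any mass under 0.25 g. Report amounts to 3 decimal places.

L-arginine hydrochloride 2.521 g; pyridoxine hydrochloride 56.661 mg; arabinose 30.677 g; sodium acetate 13.689 g

Scale factor relative to 1 L: 3.51.
L-arginine hydrochloride: 3.41 mmol/L × 210.66 g/mol × 3.51 L ÷ 1000 = 2.521 g
pyridoxine hydrochloride: 78.5 µmol/L × 205.64 g/mol × 3.51 L ÷ 1000 = 56.661 mg
arabinose: 8.74 g/L × 3.51 L = 30.677 g
sodium acetate: 3.9 g/L × 3.51 L = 13.689 g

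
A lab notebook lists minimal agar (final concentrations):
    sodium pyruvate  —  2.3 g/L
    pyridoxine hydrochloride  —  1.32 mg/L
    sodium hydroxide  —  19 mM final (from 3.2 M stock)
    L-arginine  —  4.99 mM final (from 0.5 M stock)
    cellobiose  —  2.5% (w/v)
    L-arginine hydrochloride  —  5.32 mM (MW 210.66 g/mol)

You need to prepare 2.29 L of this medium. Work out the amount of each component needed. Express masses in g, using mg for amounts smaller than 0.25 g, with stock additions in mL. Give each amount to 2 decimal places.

sodium pyruvate 5.27 g; pyridoxine hydrochloride 3.02 mg; sodium hydroxide 13.60 mL; L-arginine 22.85 mL; cellobiose 57.25 g; L-arginine hydrochloride 2.57 g

Scale factor relative to 1 L: 2.29.
sodium pyruvate: 2.3 g/L × 2.29 L = 5.27 g
pyridoxine hydrochloride: 1.32 mg/L × 2.29 L = 3.02 mg
sodium hydroxide: V = C2·V2/C1 = 19 mM × 2290 mL ÷ 3200 mM = 13.60 mL
L-arginine: V = C2·V2/C1 = 4.99 mM × 2290 mL ÷ 500 mM = 22.85 mL
cellobiose: 2.5 g per 100 mL × 2290 mL ÷ 100 = 57.25 g
L-arginine hydrochloride: 5.32 mmol/L × 210.66 g/mol × 2.29 L ÷ 1000 = 2.57 g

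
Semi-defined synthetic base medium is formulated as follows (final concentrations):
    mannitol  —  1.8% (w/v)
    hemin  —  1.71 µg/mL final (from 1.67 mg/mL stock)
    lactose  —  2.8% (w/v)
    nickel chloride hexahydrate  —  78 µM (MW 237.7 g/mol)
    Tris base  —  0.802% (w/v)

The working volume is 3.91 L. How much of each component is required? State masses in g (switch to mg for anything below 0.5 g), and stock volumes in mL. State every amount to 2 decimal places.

Scale factor relative to 1 L: 3.91.
mannitol: 1.8% w/v = 18 g/L → 18 × 3.91 L = 70.38 g
hemin: C1V1 = C2V2 → 1.71 µg/mL × 3910 mL ÷ 1670 µg/mL = 4.00 mL
lactose: 2.8 g per 100 mL × 3910 mL ÷ 100 = 109.48 g
nickel chloride hexahydrate: 78 µmol/L × 237.7 g/mol × 3.91 L ÷ 1000 = 72.49 mg
Tris base: 0.802% w/v = 8.02 g/L → 8.02 × 3.91 L = 31.36 g

mannitol 70.38 g; hemin 4.00 mL; lactose 109.48 g; nickel chloride hexahydrate 72.49 mg; Tris base 31.36 g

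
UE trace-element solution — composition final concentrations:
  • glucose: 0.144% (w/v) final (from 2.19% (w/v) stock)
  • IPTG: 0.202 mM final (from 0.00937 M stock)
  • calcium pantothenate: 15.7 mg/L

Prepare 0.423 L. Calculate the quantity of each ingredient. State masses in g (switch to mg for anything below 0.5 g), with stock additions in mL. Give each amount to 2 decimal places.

glucose 27.81 mL; IPTG 9.12 mL; calcium pantothenate 6.64 mg

Scale factor relative to 1 L: 0.423.
glucose: V = C2·V2/C1 = 0.144% ÷ 2.19% × 423 mL = 27.81 mL
IPTG: V = C2·V2/C1 = 0.202 mM × 423 mL ÷ 9.37 mM = 9.12 mL
calcium pantothenate: 15.7 mg/L × 0.423 L = 6.64 mg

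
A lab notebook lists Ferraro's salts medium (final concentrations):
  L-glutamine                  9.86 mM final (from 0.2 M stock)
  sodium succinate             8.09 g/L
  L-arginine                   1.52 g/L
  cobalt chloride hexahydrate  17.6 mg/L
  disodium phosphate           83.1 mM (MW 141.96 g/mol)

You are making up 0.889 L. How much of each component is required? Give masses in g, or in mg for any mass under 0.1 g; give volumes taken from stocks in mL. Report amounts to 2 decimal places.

Scale factor relative to 1 L: 0.889.
L-glutamine: dilute stock: 9.86 mM × 889 mL ÷ 200 mM = 43.83 mL
sodium succinate: 8.09 g/L × 0.889 L = 7.19 g
L-arginine: 1.52 g/L × 0.889 L = 1.35 g
cobalt chloride hexahydrate: 17.6 mg/L × 0.889 L = 15.65 mg
disodium phosphate: 83.1 mmol/L × 141.96 g/mol × 0.889 L ÷ 1000 = 10.49 g

L-glutamine 43.83 mL; sodium succinate 7.19 g; L-arginine 1.35 g; cobalt chloride hexahydrate 15.65 mg; disodium phosphate 10.49 g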